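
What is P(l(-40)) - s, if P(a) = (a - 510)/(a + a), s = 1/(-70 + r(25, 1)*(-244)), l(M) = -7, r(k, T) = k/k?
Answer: 40588/1099 ≈ 36.932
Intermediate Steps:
r(k, T) = 1
s = -1/314 (s = 1/(-70 + 1*(-244)) = 1/(-70 - 244) = 1/(-314) = -1/314 ≈ -0.0031847)
P(a) = (-510 + a)/(2*a) (P(a) = (-510 + a)/((2*a)) = (-510 + a)*(1/(2*a)) = (-510 + a)/(2*a))
P(l(-40)) - s = (½)*(-510 - 7)/(-7) - 1*(-1/314) = (½)*(-⅐)*(-517) + 1/314 = 517/14 + 1/314 = 40588/1099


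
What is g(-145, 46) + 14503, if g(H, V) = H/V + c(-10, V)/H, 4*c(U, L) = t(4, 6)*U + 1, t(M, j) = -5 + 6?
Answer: 193428177/13340 ≈ 14500.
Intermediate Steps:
t(M, j) = 1
c(U, L) = 1/4 + U/4 (c(U, L) = (1*U + 1)/4 = (U + 1)/4 = (1 + U)/4 = 1/4 + U/4)
g(H, V) = -9/(4*H) + H/V (g(H, V) = H/V + (1/4 + (1/4)*(-10))/H = H/V + (1/4 - 5/2)/H = H/V - 9/(4*H) = -9/(4*H) + H/V)
g(-145, 46) + 14503 = (-9/4/(-145) - 145/46) + 14503 = (-9/4*(-1/145) - 145*1/46) + 14503 = (9/580 - 145/46) + 14503 = -41843/13340 + 14503 = 193428177/13340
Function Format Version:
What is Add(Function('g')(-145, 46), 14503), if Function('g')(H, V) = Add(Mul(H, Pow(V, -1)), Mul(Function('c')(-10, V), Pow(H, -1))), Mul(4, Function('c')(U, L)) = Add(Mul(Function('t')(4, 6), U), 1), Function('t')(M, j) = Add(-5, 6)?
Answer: Rational(193428177, 13340) ≈ 14500.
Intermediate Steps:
Function('t')(M, j) = 1
Function('c')(U, L) = Add(Rational(1, 4), Mul(Rational(1, 4), U)) (Function('c')(U, L) = Mul(Rational(1, 4), Add(Mul(1, U), 1)) = Mul(Rational(1, 4), Add(U, 1)) = Mul(Rational(1, 4), Add(1, U)) = Add(Rational(1, 4), Mul(Rational(1, 4), U)))
Function('g')(H, V) = Add(Mul(Rational(-9, 4), Pow(H, -1)), Mul(H, Pow(V, -1))) (Function('g')(H, V) = Add(Mul(H, Pow(V, -1)), Mul(Add(Rational(1, 4), Mul(Rational(1, 4), -10)), Pow(H, -1))) = Add(Mul(H, Pow(V, -1)), Mul(Add(Rational(1, 4), Rational(-5, 2)), Pow(H, -1))) = Add(Mul(H, Pow(V, -1)), Mul(Rational(-9, 4), Pow(H, -1))) = Add(Mul(Rational(-9, 4), Pow(H, -1)), Mul(H, Pow(V, -1))))
Add(Function('g')(-145, 46), 14503) = Add(Add(Mul(Rational(-9, 4), Pow(-145, -1)), Mul(-145, Pow(46, -1))), 14503) = Add(Add(Mul(Rational(-9, 4), Rational(-1, 145)), Mul(-145, Rational(1, 46))), 14503) = Add(Add(Rational(9, 580), Rational(-145, 46)), 14503) = Add(Rational(-41843, 13340), 14503) = Rational(193428177, 13340)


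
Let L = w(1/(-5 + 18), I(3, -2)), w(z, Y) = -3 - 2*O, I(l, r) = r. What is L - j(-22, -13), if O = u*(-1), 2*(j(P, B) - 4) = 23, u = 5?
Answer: -17/2 ≈ -8.5000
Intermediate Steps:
j(P, B) = 31/2 (j(P, B) = 4 + (½)*23 = 4 + 23/2 = 31/2)
O = -5 (O = 5*(-1) = -5)
w(z, Y) = 7 (w(z, Y) = -3 - 2*(-5) = -3 + 10 = 7)
L = 7
L - j(-22, -13) = 7 - 1*31/2 = 7 - 31/2 = -17/2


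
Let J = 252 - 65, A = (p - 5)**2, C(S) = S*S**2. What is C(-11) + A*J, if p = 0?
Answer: 3344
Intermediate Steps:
C(S) = S**3
A = 25 (A = (0 - 5)**2 = (-5)**2 = 25)
J = 187
C(-11) + A*J = (-11)**3 + 25*187 = -1331 + 4675 = 3344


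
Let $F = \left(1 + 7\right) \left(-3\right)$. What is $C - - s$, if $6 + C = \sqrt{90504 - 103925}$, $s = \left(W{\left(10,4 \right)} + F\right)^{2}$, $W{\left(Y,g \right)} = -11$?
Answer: $1219 + i \sqrt{13421} \approx 1219.0 + 115.85 i$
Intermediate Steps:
$F = -24$ ($F = 8 \left(-3\right) = -24$)
$s = 1225$ ($s = \left(-11 - 24\right)^{2} = \left(-35\right)^{2} = 1225$)
$C = -6 + i \sqrt{13421}$ ($C = -6 + \sqrt{90504 - 103925} = -6 + \sqrt{-13421} = -6 + i \sqrt{13421} \approx -6.0 + 115.85 i$)
$C - - s = \left(-6 + i \sqrt{13421}\right) - \left(-1\right) 1225 = \left(-6 + i \sqrt{13421}\right) - -1225 = \left(-6 + i \sqrt{13421}\right) + 1225 = 1219 + i \sqrt{13421}$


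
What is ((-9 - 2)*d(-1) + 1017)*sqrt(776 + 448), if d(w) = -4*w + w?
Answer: 5904*sqrt(34) ≈ 34426.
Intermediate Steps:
d(w) = -3*w
((-9 - 2)*d(-1) + 1017)*sqrt(776 + 448) = ((-9 - 2)*(-3*(-1)) + 1017)*sqrt(776 + 448) = (-11*3 + 1017)*sqrt(1224) = (-33 + 1017)*(6*sqrt(34)) = 984*(6*sqrt(34)) = 5904*sqrt(34)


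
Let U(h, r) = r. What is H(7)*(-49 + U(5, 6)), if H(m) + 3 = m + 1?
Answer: -215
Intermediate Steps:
H(m) = -2 + m (H(m) = -3 + (m + 1) = -3 + (1 + m) = -2 + m)
H(7)*(-49 + U(5, 6)) = (-2 + 7)*(-49 + 6) = 5*(-43) = -215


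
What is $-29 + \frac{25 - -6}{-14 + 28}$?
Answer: $- \frac{375}{14} \approx -26.786$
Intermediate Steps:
$-29 + \frac{25 - -6}{-14 + 28} = -29 + \frac{25 + 6}{14} = -29 + \frac{1}{14} \cdot 31 = -29 + \frac{31}{14} = - \frac{375}{14}$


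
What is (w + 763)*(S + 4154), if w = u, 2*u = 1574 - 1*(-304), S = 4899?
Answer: 15408206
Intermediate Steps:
u = 939 (u = (1574 - 1*(-304))/2 = (1574 + 304)/2 = (½)*1878 = 939)
w = 939
(w + 763)*(S + 4154) = (939 + 763)*(4899 + 4154) = 1702*9053 = 15408206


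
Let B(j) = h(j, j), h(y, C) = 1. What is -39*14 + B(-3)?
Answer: -545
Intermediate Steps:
B(j) = 1
-39*14 + B(-3) = -39*14 + 1 = -546 + 1 = -545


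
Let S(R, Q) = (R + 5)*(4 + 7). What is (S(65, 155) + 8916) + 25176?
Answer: 34862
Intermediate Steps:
S(R, Q) = 55 + 11*R (S(R, Q) = (5 + R)*11 = 55 + 11*R)
(S(65, 155) + 8916) + 25176 = ((55 + 11*65) + 8916) + 25176 = ((55 + 715) + 8916) + 25176 = (770 + 8916) + 25176 = 9686 + 25176 = 34862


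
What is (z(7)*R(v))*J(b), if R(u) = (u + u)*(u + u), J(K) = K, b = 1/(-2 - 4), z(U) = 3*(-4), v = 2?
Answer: 32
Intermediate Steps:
z(U) = -12
b = -⅙ (b = 1/(-6) = -⅙ ≈ -0.16667)
R(u) = 4*u² (R(u) = (2*u)*(2*u) = 4*u²)
(z(7)*R(v))*J(b) = -48*2²*(-⅙) = -48*4*(-⅙) = -12*16*(-⅙) = -192*(-⅙) = 32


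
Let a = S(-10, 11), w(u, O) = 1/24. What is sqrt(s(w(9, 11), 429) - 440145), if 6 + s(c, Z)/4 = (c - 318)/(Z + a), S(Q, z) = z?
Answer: I*sqrt(191738875515)/660 ≈ 663.45*I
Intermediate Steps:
w(u, O) = 1/24
a = 11
s(c, Z) = -24 + 4*(-318 + c)/(11 + Z) (s(c, Z) = -24 + 4*((c - 318)/(Z + 11)) = -24 + 4*((-318 + c)/(11 + Z)) = -24 + 4*(-318 + c)/(11 + Z))
sqrt(s(w(9, 11), 429) - 440145) = sqrt(4*(-384 + 1/24 - 6*429)/(11 + 429) - 440145) = sqrt(4*(-384 + 1/24 - 2574)/440 - 440145) = sqrt(4*(1/440)*(-70991/24) - 440145) = sqrt(-70991/2640 - 440145) = sqrt(-1162053791/2640) = I*sqrt(191738875515)/660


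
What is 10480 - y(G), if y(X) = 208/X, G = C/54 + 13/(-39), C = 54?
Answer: 10168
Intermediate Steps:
G = ⅔ (G = 54/54 + 13/(-39) = 54*(1/54) + 13*(-1/39) = 1 - ⅓ = ⅔ ≈ 0.66667)
10480 - y(G) = 10480 - 208/⅔ = 10480 - 208*3/2 = 10480 - 1*312 = 10480 - 312 = 10168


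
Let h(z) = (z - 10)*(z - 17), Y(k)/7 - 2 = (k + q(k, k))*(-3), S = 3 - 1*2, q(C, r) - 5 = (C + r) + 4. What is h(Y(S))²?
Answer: 3999297600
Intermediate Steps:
q(C, r) = 9 + C + r (q(C, r) = 5 + ((C + r) + 4) = 5 + (4 + C + r) = 9 + C + r)
S = 1 (S = 3 - 2 = 1)
Y(k) = -175 - 63*k (Y(k) = 14 + 7*((k + (9 + k + k))*(-3)) = 14 + 7*((k + (9 + 2*k))*(-3)) = 14 + 7*((9 + 3*k)*(-3)) = 14 + 7*(-27 - 9*k) = 14 + (-189 - 63*k) = -175 - 63*k)
h(z) = (-17 + z)*(-10 + z) (h(z) = (-10 + z)*(-17 + z) = (-17 + z)*(-10 + z))
h(Y(S))² = (170 + (-175 - 63*1)² - 27*(-175 - 63*1))² = (170 + (-175 - 63)² - 27*(-175 - 63))² = (170 + (-238)² - 27*(-238))² = (170 + 56644 + 6426)² = 63240² = 3999297600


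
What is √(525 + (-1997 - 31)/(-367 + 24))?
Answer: √1274721/49 ≈ 23.042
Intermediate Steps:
√(525 + (-1997 - 31)/(-367 + 24)) = √(525 - 2028/(-343)) = √(525 - 2028*(-1/343)) = √(525 + 2028/343) = √(182103/343) = √1274721/49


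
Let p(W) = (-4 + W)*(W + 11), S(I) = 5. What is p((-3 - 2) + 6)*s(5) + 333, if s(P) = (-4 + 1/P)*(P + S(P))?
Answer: 1701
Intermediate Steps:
s(P) = (-4 + 1/P)*(5 + P) (s(P) = (-4 + 1/P)*(P + 5) = (-4 + 1/P)*(5 + P))
p(W) = (-4 + W)*(11 + W)
p((-3 - 2) + 6)*s(5) + 333 = (-44 + ((-3 - 2) + 6)² + 7*((-3 - 2) + 6))*(-19 - 4*5 + 5/5) + 333 = (-44 + (-5 + 6)² + 7*(-5 + 6))*(-19 - 20 + 5*(⅕)) + 333 = (-44 + 1² + 7*1)*(-19 - 20 + 1) + 333 = (-44 + 1 + 7)*(-38) + 333 = -36*(-38) + 333 = 1368 + 333 = 1701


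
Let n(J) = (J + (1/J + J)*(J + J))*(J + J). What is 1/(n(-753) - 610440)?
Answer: -1/1707310542 ≈ -5.8572e-10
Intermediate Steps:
n(J) = 2*J*(J + 2*J*(J + 1/J)) (n(J) = (J + (J + 1/J)*(2*J))*(2*J) = (J + 2*J*(J + 1/J))*(2*J) = 2*J*(J + 2*J*(J + 1/J)))
1/(n(-753) - 610440) = 1/(2*(-753)*(2 - 753 + 2*(-753)²) - 610440) = 1/(2*(-753)*(2 - 753 + 2*567009) - 610440) = 1/(2*(-753)*(2 - 753 + 1134018) - 610440) = 1/(2*(-753)*1133267 - 610440) = 1/(-1706700102 - 610440) = 1/(-1707310542) = -1/1707310542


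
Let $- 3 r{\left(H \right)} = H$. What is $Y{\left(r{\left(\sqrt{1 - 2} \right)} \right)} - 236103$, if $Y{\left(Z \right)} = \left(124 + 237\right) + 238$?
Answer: $-235504$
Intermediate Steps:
$r{\left(H \right)} = - \frac{H}{3}$
$Y{\left(Z \right)} = 599$ ($Y{\left(Z \right)} = 361 + 238 = 599$)
$Y{\left(r{\left(\sqrt{1 - 2} \right)} \right)} - 236103 = 599 - 236103 = -235504$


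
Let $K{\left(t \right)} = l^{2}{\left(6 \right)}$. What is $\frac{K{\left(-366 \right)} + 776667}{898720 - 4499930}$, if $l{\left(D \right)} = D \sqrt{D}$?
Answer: $- \frac{776883}{3601210} \approx -0.21573$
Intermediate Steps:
$l{\left(D \right)} = D^{\frac{3}{2}}$
$K{\left(t \right)} = 216$ ($K{\left(t \right)} = \left(6^{\frac{3}{2}}\right)^{2} = \left(6 \sqrt{6}\right)^{2} = 216$)
$\frac{K{\left(-366 \right)} + 776667}{898720 - 4499930} = \frac{216 + 776667}{898720 - 4499930} = \frac{776883}{-3601210} = 776883 \left(- \frac{1}{3601210}\right) = - \frac{776883}{3601210}$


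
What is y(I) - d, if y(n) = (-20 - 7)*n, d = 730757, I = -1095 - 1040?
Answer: -673112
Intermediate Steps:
I = -2135
y(n) = -27*n
y(I) - d = -27*(-2135) - 1*730757 = 57645 - 730757 = -673112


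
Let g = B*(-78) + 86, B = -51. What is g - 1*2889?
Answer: 1175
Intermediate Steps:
g = 4064 (g = -51*(-78) + 86 = 3978 + 86 = 4064)
g - 1*2889 = 4064 - 1*2889 = 4064 - 2889 = 1175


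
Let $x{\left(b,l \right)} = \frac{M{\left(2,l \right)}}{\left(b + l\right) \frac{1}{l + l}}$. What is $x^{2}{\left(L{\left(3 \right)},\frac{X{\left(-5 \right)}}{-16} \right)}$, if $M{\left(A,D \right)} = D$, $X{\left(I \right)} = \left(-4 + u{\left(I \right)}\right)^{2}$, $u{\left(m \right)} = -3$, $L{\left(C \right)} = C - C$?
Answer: $\frac{2401}{64} \approx 37.516$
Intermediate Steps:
$L{\left(C \right)} = 0$
$X{\left(I \right)} = 49$ ($X{\left(I \right)} = \left(-4 - 3\right)^{2} = \left(-7\right)^{2} = 49$)
$x{\left(b,l \right)} = \frac{2 l^{2}}{b + l}$ ($x{\left(b,l \right)} = \frac{l}{\left(b + l\right) \frac{1}{l + l}} = \frac{l}{\left(b + l\right) \frac{1}{2 l}} = \frac{l}{\frac{1}{2} \frac{1}{l} \left(b + l\right)} = l \frac{2 l}{b + l} = \frac{2 l^{2}}{b + l}$)
$x^{2}{\left(L{\left(3 \right)},\frac{X{\left(-5 \right)}}{-16} \right)} = \left(\frac{2 \left(\frac{49}{-16}\right)^{2}}{0 + \frac{49}{-16}}\right)^{2} = \left(\frac{2 \left(49 \left(- \frac{1}{16}\right)\right)^{2}}{0 + 49 \left(- \frac{1}{16}\right)}\right)^{2} = \left(\frac{2 \left(- \frac{49}{16}\right)^{2}}{0 - \frac{49}{16}}\right)^{2} = \left(2 \cdot \frac{2401}{256} \frac{1}{- \frac{49}{16}}\right)^{2} = \left(2 \cdot \frac{2401}{256} \left(- \frac{16}{49}\right)\right)^{2} = \left(- \frac{49}{8}\right)^{2} = \frac{2401}{64}$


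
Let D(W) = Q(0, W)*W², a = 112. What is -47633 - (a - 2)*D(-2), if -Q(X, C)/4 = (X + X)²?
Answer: -47633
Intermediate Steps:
Q(X, C) = -16*X² (Q(X, C) = -4*(X + X)² = -4*4*X² = -16*X²)
D(W) = 0 (D(W) = (-16*0²)*W² = (-16*0)*W² = 0*W² = 0)
-47633 - (a - 2)*D(-2) = -47633 - (112 - 2)*0 = -47633 - 110*0 = -47633 - 1*0 = -47633 + 0 = -47633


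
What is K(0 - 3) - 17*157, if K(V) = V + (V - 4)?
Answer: -2679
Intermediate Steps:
K(V) = -4 + 2*V (K(V) = V + (-4 + V) = -4 + 2*V)
K(0 - 3) - 17*157 = (-4 + 2*(0 - 3)) - 17*157 = (-4 + 2*(-3)) - 2669 = (-4 - 6) - 2669 = -10 - 2669 = -2679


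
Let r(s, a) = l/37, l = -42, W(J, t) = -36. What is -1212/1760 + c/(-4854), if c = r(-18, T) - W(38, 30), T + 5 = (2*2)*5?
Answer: -9164299/13170520 ≈ -0.69582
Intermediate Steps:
T = 15 (T = -5 + (2*2)*5 = -5 + 4*5 = -5 + 20 = 15)
r(s, a) = -42/37
c = 1290/37 (c = -42/37 - 1*(-36) = -42/37 + 36 = 1290/37 ≈ 34.865)
-1212/1760 + c/(-4854) = -1212/1760 + (1290/37)/(-4854) = -1212*1/1760 + (1290/37)*(-1/4854) = -303/440 - 215/29933 = -9164299/13170520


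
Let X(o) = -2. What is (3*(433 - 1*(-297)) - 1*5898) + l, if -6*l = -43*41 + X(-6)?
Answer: -20483/6 ≈ -3413.8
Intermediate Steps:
l = 1765/6 (l = -(-43*41 - 2)/6 = -(-1763 - 2)/6 = -⅙*(-1765) = 1765/6 ≈ 294.17)
(3*(433 - 1*(-297)) - 1*5898) + l = (3*(433 - 1*(-297)) - 1*5898) + 1765/6 = (3*(433 + 297) - 5898) + 1765/6 = (3*730 - 5898) + 1765/6 = (2190 - 5898) + 1765/6 = -3708 + 1765/6 = -20483/6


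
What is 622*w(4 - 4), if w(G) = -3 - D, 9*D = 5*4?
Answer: -29234/9 ≈ -3248.2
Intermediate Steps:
D = 20/9 (D = (5*4)/9 = (1/9)*20 = 20/9 ≈ 2.2222)
w(G) = -47/9 (w(G) = -3 - 1*20/9 = -3 - 20/9 = -47/9)
622*w(4 - 4) = 622*(-47/9) = -29234/9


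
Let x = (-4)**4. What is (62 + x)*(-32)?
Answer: -10176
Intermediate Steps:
x = 256
(62 + x)*(-32) = (62 + 256)*(-32) = 318*(-32) = -10176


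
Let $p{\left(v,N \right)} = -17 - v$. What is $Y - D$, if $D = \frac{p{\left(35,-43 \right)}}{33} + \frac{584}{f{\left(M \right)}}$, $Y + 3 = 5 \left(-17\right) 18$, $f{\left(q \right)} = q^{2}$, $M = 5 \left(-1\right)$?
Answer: $- \frac{1282697}{825} \approx -1554.8$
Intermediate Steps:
$M = -5$
$Y = -1533$ ($Y = -3 + 5 \left(-17\right) 18 = -3 - 1530 = -1533$)
$D = \frac{17972}{825}$ ($D = \frac{-17 - 35}{33} + \frac{584}{\left(-5\right)^{2}} = \left(-17 - 35\right) \frac{1}{33} + \frac{584}{25} = \left(-52\right) \frac{1}{33} + 584 \cdot \frac{1}{25} = - \frac{52}{33} + \frac{584}{25} = \frac{17972}{825} \approx 21.784$)
$Y - D = -1533 - \frac{17972}{825} = - \frac{1282697}{825}$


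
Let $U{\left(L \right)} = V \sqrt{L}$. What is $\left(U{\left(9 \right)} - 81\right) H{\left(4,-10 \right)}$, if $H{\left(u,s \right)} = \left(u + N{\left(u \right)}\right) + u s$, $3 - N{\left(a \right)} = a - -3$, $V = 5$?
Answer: $2640$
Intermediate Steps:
$U{\left(L \right)} = 5 \sqrt{L}$
$N{\left(a \right)} = - a$ ($N{\left(a \right)} = 3 - \left(a - -3\right) = 3 - \left(a + 3\right) = 3 - \left(3 + a\right) = - a$)
$H{\left(u,s \right)} = s u$ ($H{\left(u,s \right)} = \left(u - u\right) + u s = 0 + s u = s u$)
$\left(U{\left(9 \right)} - 81\right) H{\left(4,-10 \right)} = \left(5 \sqrt{9} - 81\right) \left(\left(-10\right) 4\right) = \left(5 \cdot 3 - 81\right) \left(-40\right) = \left(15 - 81\right) \left(-40\right) = \left(-66\right) \left(-40\right) = 2640$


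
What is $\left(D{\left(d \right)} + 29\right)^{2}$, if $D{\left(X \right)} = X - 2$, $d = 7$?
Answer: $1156$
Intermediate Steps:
$D{\left(X \right)} = -2 + X$
$\left(D{\left(d \right)} + 29\right)^{2} = \left(\left(-2 + 7\right) + 29\right)^{2} = \left(5 + 29\right)^{2} = 34^{2} = 1156$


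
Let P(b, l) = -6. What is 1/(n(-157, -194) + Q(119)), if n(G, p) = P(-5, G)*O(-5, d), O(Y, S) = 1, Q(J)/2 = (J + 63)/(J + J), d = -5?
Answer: -17/76 ≈ -0.22368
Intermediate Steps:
Q(J) = (63 + J)/J (Q(J) = 2*((J + 63)/(J + J)) = 2*((63 + J)/((2*J))) = 2*((63 + J)*(1/(2*J))) = 2*((63 + J)/(2*J)) = (63 + J)/J)
n(G, p) = -6 (n(G, p) = -6*1 = -6)
1/(n(-157, -194) + Q(119)) = 1/(-6 + (63 + 119)/119) = 1/(-6 + (1/119)*182) = 1/(-6 + 26/17) = 1/(-76/17) = -17/76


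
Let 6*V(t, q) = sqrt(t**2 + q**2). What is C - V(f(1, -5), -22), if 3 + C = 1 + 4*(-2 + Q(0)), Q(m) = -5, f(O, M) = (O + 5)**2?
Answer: -30 - sqrt(445)/3 ≈ -37.032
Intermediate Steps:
f(O, M) = (5 + O)**2
V(t, q) = sqrt(q**2 + t**2)/6 (V(t, q) = sqrt(t**2 + q**2)/6 = sqrt(q**2 + t**2)/6)
C = -30 (C = -3 + (1 + 4*(-2 - 5)) = -3 + (1 + 4*(-7)) = -3 + (1 - 28) = -3 - 27 = -30)
C - V(f(1, -5), -22) = -30 - sqrt((-22)**2 + ((5 + 1)**2)**2)/6 = -30 - sqrt(484 + (6**2)**2)/6 = -30 - sqrt(484 + 36**2)/6 = -30 - sqrt(484 + 1296)/6 = -30 - sqrt(1780)/6 = -30 - 2*sqrt(445)/6 = -30 - sqrt(445)/3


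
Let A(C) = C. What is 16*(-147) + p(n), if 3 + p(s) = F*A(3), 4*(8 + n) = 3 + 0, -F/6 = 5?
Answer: -2445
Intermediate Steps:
F = -30 (F = -6*5 = -30)
n = -29/4 (n = -8 + (3 + 0)/4 = -8 + (¼)*3 = -8 + ¾ = -29/4 ≈ -7.2500)
p(s) = -93 (p(s) = -3 - 30*3 = -3 - 90 = -93)
16*(-147) + p(n) = 16*(-147) - 93 = -2352 - 93 = -2445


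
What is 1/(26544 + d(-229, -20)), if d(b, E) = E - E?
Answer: 1/26544 ≈ 3.7673e-5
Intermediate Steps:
d(b, E) = 0
1/(26544 + d(-229, -20)) = 1/(26544 + 0) = 1/26544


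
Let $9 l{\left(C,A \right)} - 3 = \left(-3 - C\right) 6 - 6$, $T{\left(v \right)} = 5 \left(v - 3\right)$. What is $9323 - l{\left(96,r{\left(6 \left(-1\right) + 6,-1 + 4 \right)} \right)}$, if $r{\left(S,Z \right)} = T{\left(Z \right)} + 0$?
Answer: $\frac{28168}{3} \approx 9389.3$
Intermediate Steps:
$T{\left(v \right)} = -15 + 5 v$ ($T{\left(v \right)} = 5 \left(-3 + v\right) = -15 + 5 v$)
$r{\left(S,Z \right)} = -15 + 5 Z$ ($r{\left(S,Z \right)} = \left(-15 + 5 Z\right) + 0 = -15 + 5 Z$)
$l{\left(C,A \right)} = - \frac{7}{3} - \frac{2 C}{3}$ ($l{\left(C,A \right)} = \frac{1}{3} + \frac{\left(-3 - C\right) 6 - 6}{9} = \frac{1}{3} + \frac{\left(-18 - 6 C\right) - 6}{9} = \frac{1}{3} + \frac{-24 - 6 C}{9} = \frac{1}{3} - \left(\frac{8}{3} + \frac{2 C}{3}\right) = - \frac{7}{3} - \frac{2 C}{3}$)
$9323 - l{\left(96,r{\left(6 \left(-1\right) + 6,-1 + 4 \right)} \right)} = 9323 - \left(- \frac{7}{3} - 64\right) = 9323 - - \frac{199}{3} = 9323 + \frac{199}{3} = \frac{28168}{3}$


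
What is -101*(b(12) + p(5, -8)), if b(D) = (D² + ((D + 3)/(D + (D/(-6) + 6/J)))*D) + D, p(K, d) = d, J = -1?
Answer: -19493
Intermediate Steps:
b(D) = D + D² + D*(3 + D)/(-6 + 5*D/6) (b(D) = (D² + ((D + 3)/(D + (D/(-6) + 6/(-1))))*D) + D = (D² + ((3 + D)/(D + (D*(-⅙) + 6*(-1))))*D) + D = (D² + ((3 + D)/(D + (-D/6 - 6)))*D) + D = (D² + ((3 + D)/(D + (-6 - D/6)))*D) + D = (D² + ((3 + D)/(-6 + 5*D/6))*D) + D = (D² + D*(3 + D)/(-6 + 5*D/6)) + D = D + D² + D*(3 + D)/(-6 + 5*D/6))
-101*(b(12) + p(5, -8)) = -101*(12*(18 - 5*12² + 25*12)/(36 - 5*12) - 8) = -101*(12*(18 - 5*144 + 300)/(36 - 60) - 8) = -101*(12*(18 - 720 + 300)/(-24) - 8) = -101*(12*(-1/24)*(-402) - 8) = -101*(201 - 8) = -101*193 = -19493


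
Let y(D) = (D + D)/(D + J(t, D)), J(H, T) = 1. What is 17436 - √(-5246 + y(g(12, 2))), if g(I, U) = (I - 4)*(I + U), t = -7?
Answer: 17436 - I*√66960862/113 ≈ 17436.0 - 72.416*I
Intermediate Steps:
g(I, U) = (-4 + I)*(I + U)
y(D) = 2*D/(1 + D) (y(D) = (D + D)/(D + 1) = (2*D)/(1 + D) = 2*D/(1 + D))
17436 - √(-5246 + y(g(12, 2))) = 17436 - √(-5246 + 2*(12² - 4*12 - 4*2 + 12*2)/(1 + (12² - 4*12 - 4*2 + 12*2))) = 17436 - √(-5246 + 2*(144 - 48 - 8 + 24)/(1 + (144 - 48 - 8 + 24))) = 17436 - √(-5246 + 2*112/(1 + 112)) = 17436 - √(-5246 + 2*112/113) = 17436 - √(-5246 + 2*112*(1/113)) = 17436 - √(-5246 + 224/113) = 17436 - √(-592574/113) = 17436 - I*√66960862/113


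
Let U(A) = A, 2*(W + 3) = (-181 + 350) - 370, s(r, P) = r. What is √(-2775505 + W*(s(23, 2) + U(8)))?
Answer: I*√11114854/2 ≈ 1666.9*I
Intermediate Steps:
W = -207/2 (W = -3 + ((-181 + 350) - 370)/2 = -3 + (169 - 370)/2 = -3 + (½)*(-201) = -3 - 201/2 = -207/2 ≈ -103.50)
√(-2775505 + W*(s(23, 2) + U(8))) = √(-2775505 - 207*(23 + 8)/2) = √(-2775505 - 207/2*31) = √(-2775505 - 6417/2) = √(-5557427/2) = I*√11114854/2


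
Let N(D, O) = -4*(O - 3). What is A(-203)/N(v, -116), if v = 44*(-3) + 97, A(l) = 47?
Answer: 47/476 ≈ 0.098740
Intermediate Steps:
v = -35 (v = -132 + 97 = -35)
N(D, O) = 12 - 4*O (N(D, O) = -4*(-3 + O) = 12 - 4*O)
A(-203)/N(v, -116) = 47/(12 - 4*(-116)) = 47/(12 + 464) = 47/476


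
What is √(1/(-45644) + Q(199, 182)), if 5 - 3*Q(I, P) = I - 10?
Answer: I*√287505816267/68466 ≈ 7.8316*I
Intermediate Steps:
Q(I, P) = 5 - I/3 (Q(I, P) = 5/3 - (I - 10)/3 = 5/3 - (-10 + I)/3 = 5/3 + (10/3 - I/3) = 5 - I/3)
√(1/(-45644) + Q(199, 182)) = √(1/(-45644) + (5 - ⅓*199)) = √(-1/45644 + (5 - 199/3)) = √(-1/45644 - 184/3) = √(-8398499/136932) = I*√287505816267/68466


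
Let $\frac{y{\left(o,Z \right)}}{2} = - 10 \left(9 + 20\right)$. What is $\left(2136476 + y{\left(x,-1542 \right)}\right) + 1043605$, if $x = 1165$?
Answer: $3179501$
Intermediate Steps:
$y{\left(o,Z \right)} = -580$ ($y{\left(o,Z \right)} = 2 \left(- 10 \left(9 + 20\right)\right) = 2 \left(\left(-10\right) 29\right) = 2 \left(-290\right) = -580$)
$\left(2136476 + y{\left(x,-1542 \right)}\right) + 1043605 = \left(2136476 - 580\right) + 1043605 = 2135896 + 1043605 = 3179501$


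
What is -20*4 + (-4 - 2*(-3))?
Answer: -78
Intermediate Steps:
-20*4 + (-4 - 2*(-3)) = -80 + (-4 + 6) = -80 + 2 = -78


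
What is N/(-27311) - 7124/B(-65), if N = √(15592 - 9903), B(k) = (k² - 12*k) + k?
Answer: -137/95 - √5689/27311 ≈ -1.4449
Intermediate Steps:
B(k) = k² - 11*k
N = √5689 ≈ 75.425
N/(-27311) - 7124/B(-65) = √5689/(-27311) - 7124*(-1/(65*(-11 - 65))) = √5689*(-1/27311) - 7124/((-65*(-76))) = -√5689/27311 - 7124/4940 = -√5689/27311 - 7124*1/4940 = -√5689/27311 - 137/95 = -137/95 - √5689/27311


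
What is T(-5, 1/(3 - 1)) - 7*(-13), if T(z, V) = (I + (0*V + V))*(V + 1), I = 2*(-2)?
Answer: 343/4 ≈ 85.750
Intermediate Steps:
I = -4
T(z, V) = (1 + V)*(-4 + V) (T(z, V) = (-4 + (0*V + V))*(V + 1) = (-4 + (0 + V))*(1 + V) = (-4 + V)*(1 + V) = (1 + V)*(-4 + V))
T(-5, 1/(3 - 1)) - 7*(-13) = (-4 + (1/(3 - 1))**2 - 3/(3 - 1)) - 7*(-13) = (-4 + (1/2)**2 - 3/2) + 91 = (-4 + (1/2)**2 - 3*1/2) + 91 = (-4 + 1/4 - 3/2) + 91 = -21/4 + 91 = 343/4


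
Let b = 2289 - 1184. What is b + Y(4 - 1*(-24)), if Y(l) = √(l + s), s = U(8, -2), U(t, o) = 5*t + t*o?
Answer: 1105 + 2*√13 ≈ 1112.2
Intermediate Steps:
U(t, o) = 5*t + o*t
b = 1105
s = 24 (s = 8*(5 - 2) = 8*3 = 24)
Y(l) = √(24 + l) (Y(l) = √(l + 24) = √(24 + l))
b + Y(4 - 1*(-24)) = 1105 + √(24 + (4 - 1*(-24))) = 1105 + √(24 + (4 + 24)) = 1105 + √(24 + 28) = 1105 + √52 = 1105 + 2*√13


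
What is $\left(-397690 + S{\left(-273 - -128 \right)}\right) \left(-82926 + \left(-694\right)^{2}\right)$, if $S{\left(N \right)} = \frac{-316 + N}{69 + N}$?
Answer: $- \frac{6025301333545}{38} \approx -1.5856 \cdot 10^{11}$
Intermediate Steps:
$S{\left(N \right)} = \frac{-316 + N}{69 + N}$
$\left(-397690 + S{\left(-273 - -128 \right)}\right) \left(-82926 + \left(-694\right)^{2}\right) = \left(-397690 + \frac{-316 - 145}{69 - 145}\right) \left(-82926 + \left(-694\right)^{2}\right) = \left(-397690 + \frac{-316 + \left(-273 + 128\right)}{69 + \left(-273 + 128\right)}\right) \left(-82926 + 481636\right) = \left(-397690 + \frac{-316 - 145}{69 - 145}\right) 398710 = \left(-397690 + \frac{1}{-76} \left(-461\right)\right) 398710 = \left(-397690 - - \frac{461}{76}\right) 398710 = \left(-397690 + \frac{461}{76}\right) 398710 = \left(- \frac{30223979}{76}\right) 398710 = - \frac{6025301333545}{38}$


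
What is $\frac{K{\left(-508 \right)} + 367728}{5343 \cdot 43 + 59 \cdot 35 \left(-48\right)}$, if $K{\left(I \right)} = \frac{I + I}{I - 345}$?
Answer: $\frac{313673000}{111426537} \approx 2.8151$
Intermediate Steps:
$K{\left(I \right)} = \frac{2 I}{-345 + I}$
$\frac{K{\left(-508 \right)} + 367728}{5343 \cdot 43 + 59 \cdot 35 \left(-48\right)} = \frac{2 \left(-508\right) \frac{1}{-345 - 508} + 367728}{5343 \cdot 43 + 59 \cdot 35 \left(-48\right)} = \frac{2 \left(-508\right) \frac{1}{-853} + 367728}{229749 + 2065 \left(-48\right)} = \frac{2 \left(-508\right) \left(- \frac{1}{853}\right) + 367728}{229749 - 99120} = \frac{\frac{1016}{853} + 367728}{130629} = \frac{313673000}{853} \cdot \frac{1}{130629} = \frac{313673000}{111426537}$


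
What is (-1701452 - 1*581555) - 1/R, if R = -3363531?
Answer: -7678964817716/3363531 ≈ -2.2830e+6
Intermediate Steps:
(-1701452 - 1*581555) - 1/R = (-1701452 - 1*581555) - 1/(-3363531) = (-1701452 - 581555) - 1*(-1/3363531) = -2283007 + 1/3363531 = -7678964817716/3363531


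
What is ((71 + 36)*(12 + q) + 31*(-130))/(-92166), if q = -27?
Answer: 5635/92166 ≈ 0.061140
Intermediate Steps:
((71 + 36)*(12 + q) + 31*(-130))/(-92166) = ((71 + 36)*(12 - 27) + 31*(-130))/(-92166) = (107*(-15) - 4030)*(-1/92166) = (-1605 - 4030)*(-1/92166) = -5635*(-1/92166) = 5635/92166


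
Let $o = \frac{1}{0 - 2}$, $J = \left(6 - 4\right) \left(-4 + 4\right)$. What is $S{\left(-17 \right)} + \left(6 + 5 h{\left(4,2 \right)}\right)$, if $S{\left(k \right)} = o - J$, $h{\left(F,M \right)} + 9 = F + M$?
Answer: $- \frac{19}{2} \approx -9.5$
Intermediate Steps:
$h{\left(F,M \right)} = -9 + F + M$ ($h{\left(F,M \right)} = -9 + \left(F + M\right) = -9 + F + M$)
$J = 0$ ($J = 2 \cdot 0 = 0$)
$o = - \frac{1}{2}$ ($o = \frac{1}{-2} = - \frac{1}{2} \approx -0.5$)
$S{\left(k \right)} = - \frac{1}{2}$ ($S{\left(k \right)} = - \frac{1}{2} - 0 = - \frac{1}{2} + 0 = - \frac{1}{2}$)
$S{\left(-17 \right)} + \left(6 + 5 h{\left(4,2 \right)}\right) = - \frac{1}{2} + \left(6 + 5 \left(-9 + 4 + 2\right)\right) = - \frac{1}{2} + \left(6 + 5 \left(-3\right)\right) = - \frac{1}{2} + \left(6 - 15\right) = - \frac{1}{2} - 9 = - \frac{19}{2}$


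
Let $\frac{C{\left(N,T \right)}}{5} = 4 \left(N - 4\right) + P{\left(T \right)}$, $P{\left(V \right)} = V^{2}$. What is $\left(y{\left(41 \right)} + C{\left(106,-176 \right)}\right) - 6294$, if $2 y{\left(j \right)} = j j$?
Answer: $\frac{302933}{2} \approx 1.5147 \cdot 10^{5}$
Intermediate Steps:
$y{\left(j \right)} = \frac{j^{2}}{2}$ ($y{\left(j \right)} = \frac{j j}{2} = \frac{j^{2}}{2}$)
$C{\left(N,T \right)} = -80 + 5 T^{2} + 20 N$ ($C{\left(N,T \right)} = 5 \left(4 \left(N - 4\right) + T^{2}\right) = 5 \left(4 \left(-4 + N\right) + T^{2}\right) = 5 \left(\left(-16 + 4 N\right) + T^{2}\right) = 5 \left(-16 + T^{2} + 4 N\right) = -80 + 5 T^{2} + 20 N$)
$\left(y{\left(41 \right)} + C{\left(106,-176 \right)}\right) - 6294 = \left(\frac{41^{2}}{2} + \left(-80 + 5 \left(-176\right)^{2} + 20 \cdot 106\right)\right) - 6294 = \left(\frac{1}{2} \cdot 1681 + \left(-80 + 5 \cdot 30976 + 2120\right)\right) - 6294 = \left(\frac{1681}{2} + \left(-80 + 154880 + 2120\right)\right) - 6294 = \left(\frac{1681}{2} + 156920\right) - 6294 = \frac{315521}{2} - 6294 = \frac{302933}{2}$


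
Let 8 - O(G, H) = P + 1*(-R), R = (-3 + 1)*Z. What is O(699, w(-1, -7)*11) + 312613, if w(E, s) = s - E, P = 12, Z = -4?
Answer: 312617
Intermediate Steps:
R = 8 (R = (-3 + 1)*(-4) = -2*(-4) = 8)
O(G, H) = 4 (O(G, H) = 8 - (12 + 1*(-1*8)) = 8 - (12 + 1*(-8)) = 8 - (12 - 8) = 8 - 1*4 = 8 - 4 = 4)
O(699, w(-1, -7)*11) + 312613 = 4 + 312613 = 312617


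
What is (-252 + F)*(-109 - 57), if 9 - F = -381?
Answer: -22908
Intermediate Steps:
F = 390 (F = 9 - 1*(-381) = 9 + 381 = 390)
(-252 + F)*(-109 - 57) = (-252 + 390)*(-109 - 57) = 138*(-166) = -22908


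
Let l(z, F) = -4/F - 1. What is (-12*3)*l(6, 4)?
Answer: 72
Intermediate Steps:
l(z, F) = -1 - 4/F
(-12*3)*l(6, 4) = (-12*3)*((-4 - 1*4)/4) = -9*(-4 - 4) = -9*(-8) = -36*(-2) = 72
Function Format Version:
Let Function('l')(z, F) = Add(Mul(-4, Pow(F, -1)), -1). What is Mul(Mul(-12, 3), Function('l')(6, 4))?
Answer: 72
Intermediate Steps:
Function('l')(z, F) = Add(-1, Mul(-4, Pow(F, -1)))
Mul(Mul(-12, 3), Function('l')(6, 4)) = Mul(Mul(-12, 3), Mul(Pow(4, -1), Add(-4, Mul(-1, 4)))) = Mul(-36, Mul(Rational(1, 4), Add(-4, -4))) = Mul(-36, Mul(Rational(1, 4), -8)) = Mul(-36, -2) = 72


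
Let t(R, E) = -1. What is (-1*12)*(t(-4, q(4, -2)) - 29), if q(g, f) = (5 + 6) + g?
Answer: 360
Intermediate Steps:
q(g, f) = 11 + g
(-1*12)*(t(-4, q(4, -2)) - 29) = (-1*12)*(-1 - 29) = -12*(-30) = 360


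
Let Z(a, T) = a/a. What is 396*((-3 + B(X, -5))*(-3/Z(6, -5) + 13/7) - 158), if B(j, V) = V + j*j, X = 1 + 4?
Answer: -491832/7 ≈ -70262.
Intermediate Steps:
Z(a, T) = 1
X = 5
B(j, V) = V + j²
396*((-3 + B(X, -5))*(-3/Z(6, -5) + 13/7) - 158) = 396*((-3 + (-5 + 5²))*(-3/1 + 13/7) - 158) = 396*((-3 + (-5 + 25))*(-3*1 + 13*(⅐)) - 158) = 396*((-3 + 20)*(-3 + 13/7) - 158) = 396*(17*(-8/7) - 158) = 396*(-136/7 - 158) = 396*(-1242/7) = -491832/7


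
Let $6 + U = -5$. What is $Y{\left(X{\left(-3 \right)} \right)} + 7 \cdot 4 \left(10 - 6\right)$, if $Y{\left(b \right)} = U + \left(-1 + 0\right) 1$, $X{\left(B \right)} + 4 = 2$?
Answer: $100$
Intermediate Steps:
$X{\left(B \right)} = -2$ ($X{\left(B \right)} = -4 + 2 = -2$)
$U = -11$ ($U = -6 - 5 = -11$)
$Y{\left(b \right)} = -12$ ($Y{\left(b \right)} = -11 + \left(-1 + 0\right) 1 = -11 - 1 = -12$)
$Y{\left(X{\left(-3 \right)} \right)} + 7 \cdot 4 \left(10 - 6\right) = -12 + 7 \cdot 4 \left(10 - 6\right) = -12 + 7 \cdot 4 \cdot 4 = -12 + 7 \cdot 16 = -12 + 112 = 100$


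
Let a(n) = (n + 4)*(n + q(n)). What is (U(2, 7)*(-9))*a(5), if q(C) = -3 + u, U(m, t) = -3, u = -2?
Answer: 0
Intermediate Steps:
q(C) = -5 (q(C) = -3 - 2 = -5)
a(n) = (-5 + n)*(4 + n) (a(n) = (n + 4)*(n - 5) = (4 + n)*(-5 + n) = (-5 + n)*(4 + n))
(U(2, 7)*(-9))*a(5) = (-3*(-9))*(-20 + 5² - 1*5) = 27*(-20 + 25 - 5) = 27*0 = 0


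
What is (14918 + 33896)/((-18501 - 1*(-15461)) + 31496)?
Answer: 24407/14228 ≈ 1.7154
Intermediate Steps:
(14918 + 33896)/((-18501 - 1*(-15461)) + 31496) = 48814/((-18501 + 15461) + 31496) = 48814/(-3040 + 31496) = 48814/28456 = 48814*(1/28456) = 24407/14228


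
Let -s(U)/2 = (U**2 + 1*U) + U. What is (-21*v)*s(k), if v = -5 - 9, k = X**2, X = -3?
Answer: -58212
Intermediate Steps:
k = 9 (k = (-3)**2 = 9)
s(U) = -4*U - 2*U**2 (s(U) = -2*((U**2 + 1*U) + U) = -2*((U**2 + U) + U) = -2*((U + U**2) + U) = -2*(U**2 + 2*U) = -4*U - 2*U**2)
v = -14
(-21*v)*s(k) = (-21*(-14))*(-2*9*(2 + 9)) = 294*(-2*9*11) = 294*(-198) = -58212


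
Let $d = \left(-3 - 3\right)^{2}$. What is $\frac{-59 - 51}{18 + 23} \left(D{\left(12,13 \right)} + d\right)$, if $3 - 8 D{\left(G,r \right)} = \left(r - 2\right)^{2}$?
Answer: $- \frac{4675}{82} \approx -57.012$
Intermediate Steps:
$d = 36$ ($d = \left(-6\right)^{2} = 36$)
$D{\left(G,r \right)} = \frac{3}{8} - \frac{\left(-2 + r\right)^{2}}{8}$ ($D{\left(G,r \right)} = \frac{3}{8} - \frac{\left(r - 2\right)^{2}}{8} = \frac{3}{8} - \frac{\left(-2 + r\right)^{2}}{8}$)
$\frac{-59 - 51}{18 + 23} \left(D{\left(12,13 \right)} + d\right) = \frac{-59 - 51}{18 + 23} \left(\left(\frac{3}{8} - \frac{\left(-2 + 13\right)^{2}}{8}\right) + 36\right) = - \frac{110}{41} \left(\left(\frac{3}{8} - \frac{11^{2}}{8}\right) + 36\right) = \left(-110\right) \frac{1}{41} \left(\left(\frac{3}{8} - \frac{121}{8}\right) + 36\right) = - \frac{110 \left(\left(\frac{3}{8} - \frac{121}{8}\right) + 36\right)}{41} = - \frac{110 \left(- \frac{59}{4} + 36\right)}{41} = \left(- \frac{110}{41}\right) \frac{85}{4} = - \frac{4675}{82}$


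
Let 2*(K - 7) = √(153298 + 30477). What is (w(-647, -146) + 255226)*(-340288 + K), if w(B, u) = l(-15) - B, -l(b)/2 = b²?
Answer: -86915593863 + 1277115*√7351/2 ≈ -8.6861e+10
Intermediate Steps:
l(b) = -2*b²
K = 7 + 5*√7351/2 (K = 7 + √(153298 + 30477)/2 = 7 + √183775/2 = 7 + (5*√7351)/2 = 7 + 5*√7351/2 ≈ 221.34)
w(B, u) = -450 - B (w(B, u) = -2*(-15)² - B = -2*225 - B = -450 - B)
(w(-647, -146) + 255226)*(-340288 + K) = ((-450 - 1*(-647)) + 255226)*(-340288 + (7 + 5*√7351/2)) = ((-450 + 647) + 255226)*(-340281 + 5*√7351/2) = (197 + 255226)*(-340281 + 5*√7351/2) = 255423*(-340281 + 5*√7351/2) = -86915593863 + 1277115*√7351/2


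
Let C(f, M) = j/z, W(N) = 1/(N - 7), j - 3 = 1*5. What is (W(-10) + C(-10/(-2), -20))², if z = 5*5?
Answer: 12321/180625 ≈ 0.068213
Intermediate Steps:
z = 25
j = 8 (j = 3 + 1*5 = 3 + 5 = 8)
W(N) = 1/(-7 + N)
C(f, M) = 8/25
(W(-10) + C(-10/(-2), -20))² = (1/(-7 - 10) + 8/25)² = (1/(-17) + 8/25)² = (-1/17 + 8/25)² = (111/425)² = 12321/180625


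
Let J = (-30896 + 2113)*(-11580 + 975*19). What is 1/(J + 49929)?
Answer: -1/199848006 ≈ -5.0038e-9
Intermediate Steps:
J = -199897935 (J = -28783*(-11580 + 18525) = -28783*6945 = -199897935)
1/(J + 49929) = 1/(-199897935 + 49929) = 1/(-199848006) = -1/199848006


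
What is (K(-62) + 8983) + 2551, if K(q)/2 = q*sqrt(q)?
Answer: 11534 - 124*I*sqrt(62) ≈ 11534.0 - 976.38*I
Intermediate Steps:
K(q) = 2*q**(3/2) (K(q) = 2*(q*sqrt(q)) = 2*q**(3/2))
(K(-62) + 8983) + 2551 = (2*(-62)**(3/2) + 8983) + 2551 = (2*(-62*I*sqrt(62)) + 8983) + 2551 = (-124*I*sqrt(62) + 8983) + 2551 = (8983 - 124*I*sqrt(62)) + 2551 = 11534 - 124*I*sqrt(62)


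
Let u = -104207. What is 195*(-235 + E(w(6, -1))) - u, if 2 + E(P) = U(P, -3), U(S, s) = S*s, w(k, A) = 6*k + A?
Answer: 37517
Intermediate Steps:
w(k, A) = A + 6*k
E(P) = -2 - 3*P (E(P) = -2 + P*(-3) = -2 - 3*P)
195*(-235 + E(w(6, -1))) - u = 195*(-235 + (-2 - 3*(-1 + 6*6))) - 1*(-104207) = 195*(-235 + (-2 - 3*(-1 + 36))) + 104207 = 195*(-235 + (-2 - 3*35)) + 104207 = 195*(-235 + (-2 - 105)) + 104207 = 195*(-235 - 107) + 104207 = 195*(-342) + 104207 = -66690 + 104207 = 37517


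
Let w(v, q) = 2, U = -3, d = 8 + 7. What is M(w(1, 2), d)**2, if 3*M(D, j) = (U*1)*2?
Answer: 4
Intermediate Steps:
d = 15
M(D, j) = -2 (M(D, j) = (-3*1*2)/3 = (-3*2)/3 = (1/3)*(-6) = -2)
M(w(1, 2), d)**2 = (-2)**2 = 4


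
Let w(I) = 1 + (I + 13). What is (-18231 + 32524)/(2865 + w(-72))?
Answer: 14293/2807 ≈ 5.0919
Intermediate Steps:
w(I) = 14 + I (w(I) = 1 + (13 + I) = 14 + I)
(-18231 + 32524)/(2865 + w(-72)) = (-18231 + 32524)/(2865 + (14 - 72)) = 14293/(2865 - 58) = 14293/2807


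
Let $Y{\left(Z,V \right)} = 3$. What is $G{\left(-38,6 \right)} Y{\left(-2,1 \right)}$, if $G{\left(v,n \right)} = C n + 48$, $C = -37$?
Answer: $-522$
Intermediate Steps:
$G{\left(v,n \right)} = 48 - 37 n$ ($G{\left(v,n \right)} = - 37 n + 48 = 48 - 37 n$)
$G{\left(-38,6 \right)} Y{\left(-2,1 \right)} = \left(48 - 222\right) 3 = \left(-174\right) 3 = -522$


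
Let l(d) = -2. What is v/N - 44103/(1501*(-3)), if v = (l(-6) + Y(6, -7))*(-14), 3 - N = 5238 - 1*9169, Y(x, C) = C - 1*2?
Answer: 4147492/421781 ≈ 9.8333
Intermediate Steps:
Y(x, C) = -2 + C (Y(x, C) = C - 2 = -2 + C)
N = 3934 (N = 3 - (5238 - 1*9169) = 3 - (5238 - 9169) = 3 - 1*(-3931) = 3 + 3931 = 3934)
v = 154 (v = (-2 + (-2 - 7))*(-14) = (-2 - 9)*(-14) = -11*(-14) = 154)
v/N - 44103/(1501*(-3)) = 154/3934 - 44103/(1501*(-3)) = 154*(1/3934) - 44103/(-4503) = 11/281 - 44103*(-1/4503) = 11/281 + 14701/1501 = 4147492/421781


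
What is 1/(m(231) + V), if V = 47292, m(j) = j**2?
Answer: 1/100653 ≈ 9.9351e-6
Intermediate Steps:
1/(m(231) + V) = 1/(231**2 + 47292) = 1/(53361 + 47292) = 1/100653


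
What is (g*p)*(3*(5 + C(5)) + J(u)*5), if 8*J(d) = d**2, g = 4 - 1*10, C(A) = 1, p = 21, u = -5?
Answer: -16947/4 ≈ -4236.8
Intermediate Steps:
g = -6 (g = 4 - 10 = -6)
J(d) = d**2/8
(g*p)*(3*(5 + C(5)) + J(u)*5) = (-6*21)*(3*(5 + 1) + ((1/8)*(-5)**2)*5) = -126*(3*6 + ((1/8)*25)*5) = -126*(18 + (25/8)*5) = -126*(18 + 125/8) = -126*269/8 = -16947/4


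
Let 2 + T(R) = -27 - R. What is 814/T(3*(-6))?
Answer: -74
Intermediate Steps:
T(R) = -29 - R (T(R) = -2 + (-27 - R) = -29 - R)
814/T(3*(-6)) = 814/(-29 - 3*(-6)) = 814/(-29 - 1*(-18)) = 814/(-29 + 18) = 814/(-11) = 814*(-1/11) = -74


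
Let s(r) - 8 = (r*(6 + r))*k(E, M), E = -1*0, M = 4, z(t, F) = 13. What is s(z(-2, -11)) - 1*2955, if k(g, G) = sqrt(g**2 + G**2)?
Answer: -1959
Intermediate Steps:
E = 0
k(g, G) = sqrt(G**2 + g**2)
s(r) = 8 + 4*r*(6 + r) (s(r) = 8 + (r*(6 + r))*sqrt(4**2 + 0**2) = 8 + (r*(6 + r))*sqrt(16 + 0) = 8 + (r*(6 + r))*sqrt(16) = 8 + (r*(6 + r))*4 = 8 + 4*r*(6 + r))
s(z(-2, -11)) - 1*2955 = (8 + 4*13**2 + 24*13) - 1*2955 = (8 + 4*169 + 312) - 2955 = (8 + 676 + 312) - 2955 = 996 - 2955 = -1959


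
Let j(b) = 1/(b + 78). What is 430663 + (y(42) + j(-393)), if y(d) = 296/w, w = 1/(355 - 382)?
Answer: 133141364/315 ≈ 4.2267e+5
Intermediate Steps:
w = -1/27 (w = 1/(-27) = -1/27 ≈ -0.037037)
y(d) = -7992 (y(d) = 296/(-1/27) = 296*(-27) = -7992)
j(b) = 1/(78 + b)
430663 + (y(42) + j(-393)) = 430663 + (-7992 + 1/(78 - 393)) = 430663 + (-7992 + 1/(-315)) = 430663 + (-7992 - 1/315) = 430663 - 2517481/315 = 133141364/315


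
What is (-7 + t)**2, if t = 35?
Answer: 784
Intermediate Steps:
(-7 + t)**2 = (-7 + 35)**2 = 28**2 = 784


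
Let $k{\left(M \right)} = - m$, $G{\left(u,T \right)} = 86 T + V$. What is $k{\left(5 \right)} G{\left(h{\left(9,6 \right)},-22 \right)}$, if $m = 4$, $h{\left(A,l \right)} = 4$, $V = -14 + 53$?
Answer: $7412$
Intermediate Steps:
$V = 39$
$G{\left(u,T \right)} = 39 + 86 T$ ($G{\left(u,T \right)} = 86 T + 39 = 39 + 86 T$)
$k{\left(M \right)} = -4$ ($k{\left(M \right)} = \left(-1\right) 4 = -4$)
$k{\left(5 \right)} G{\left(h{\left(9,6 \right)},-22 \right)} = - 4 \left(39 + 86 \left(-22\right)\right) = - 4 \left(39 - 1892\right) = \left(-4\right) \left(-1853\right) = 7412$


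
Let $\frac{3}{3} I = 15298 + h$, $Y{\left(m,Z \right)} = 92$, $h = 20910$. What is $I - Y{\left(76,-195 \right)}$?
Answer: $36116$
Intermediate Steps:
$I = 36208$ ($I = 15298 + 20910 = 36208$)
$I - Y{\left(76,-195 \right)} = 36208 - 92 = 36116$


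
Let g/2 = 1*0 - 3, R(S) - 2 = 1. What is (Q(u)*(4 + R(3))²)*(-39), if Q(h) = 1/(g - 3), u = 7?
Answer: 637/3 ≈ 212.33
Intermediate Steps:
R(S) = 3 (R(S) = 2 + 1 = 3)
g = -6 (g = 2*(1*0 - 3) = 2*(0 - 3) = 2*(-3) = -6)
Q(h) = -⅑ (Q(h) = 1/(-6 - 3) = 1/(-9) = -⅑)
(Q(u)*(4 + R(3))²)*(-39) = -(4 + 3)²/9*(-39) = -⅑*7²*(-39) = -⅑*49*(-39) = -49/9*(-39) = 637/3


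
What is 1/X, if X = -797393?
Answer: -1/797393 ≈ -1.2541e-6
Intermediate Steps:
1/X = 1/(-797393) = -1/797393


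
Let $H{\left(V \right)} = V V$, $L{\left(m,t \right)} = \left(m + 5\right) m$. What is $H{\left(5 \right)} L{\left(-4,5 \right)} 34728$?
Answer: $-3472800$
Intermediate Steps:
$L{\left(m,t \right)} = m \left(5 + m\right)$ ($L{\left(m,t \right)} = \left(5 + m\right) m = m \left(5 + m\right)$)
$H{\left(V \right)} = V^{2}$
$H{\left(5 \right)} L{\left(-4,5 \right)} 34728 = 5^{2} \left(- 4 \left(5 - 4\right)\right) 34728 = 25 \left(\left(-4\right) 1\right) 34728 = 25 \left(-4\right) 34728 = \left(-100\right) 34728 = -3472800$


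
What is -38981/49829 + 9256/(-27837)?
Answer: -1546331321/1387089873 ≈ -1.1148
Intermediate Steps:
-38981/49829 + 9256/(-27837) = -38981*1/49829 + 9256*(-1/27837) = -38981/49829 - 9256/27837 = -1546331321/1387089873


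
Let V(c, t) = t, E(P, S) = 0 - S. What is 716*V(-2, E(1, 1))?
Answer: -716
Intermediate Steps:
E(P, S) = -S
716*V(-2, E(1, 1)) = 716*(-1*1) = 716*(-1) = -716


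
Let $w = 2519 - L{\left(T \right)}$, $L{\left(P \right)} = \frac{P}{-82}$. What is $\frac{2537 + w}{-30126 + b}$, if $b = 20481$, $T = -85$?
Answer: $- \frac{138169}{263630} \approx -0.5241$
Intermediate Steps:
$L{\left(P \right)} = - \frac{P}{82}$ ($L{\left(P \right)} = P \left(- \frac{1}{82}\right) = - \frac{P}{82}$)
$w = \frac{206473}{82}$ ($w = 2519 - \left(- \frac{1}{82}\right) \left(-85\right) = 2519 - \frac{85}{82} = \frac{206473}{82} \approx 2518.0$)
$\frac{2537 + w}{-30126 + b} = \frac{2537 + \frac{206473}{82}}{-30126 + 20481} = \frac{414507}{82 \left(-9645\right)} = \frac{414507}{82} \left(- \frac{1}{9645}\right) = - \frac{138169}{263630}$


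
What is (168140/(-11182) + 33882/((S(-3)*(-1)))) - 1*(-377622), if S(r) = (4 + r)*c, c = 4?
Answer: 4127683933/11182 ≈ 3.6914e+5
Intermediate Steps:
S(r) = 16 + 4*r (S(r) = (4 + r)*4 = 16 + 4*r)
(168140/(-11182) + 33882/((S(-3)*(-1)))) - 1*(-377622) = (168140/(-11182) + 33882/(((16 + 4*(-3))*(-1)))) - 1*(-377622) = (168140*(-1/11182) + 33882/(((16 - 12)*(-1)))) + 377622 = (-84070/5591 + 33882/((4*(-1)))) + 377622 = (-84070/5591 + 33882/(-4)) + 377622 = (-84070/5591 + 33882*(-¼)) + 377622 = (-84070/5591 - 16941/2) + 377622 = -94885271/11182 + 377622 = 4127683933/11182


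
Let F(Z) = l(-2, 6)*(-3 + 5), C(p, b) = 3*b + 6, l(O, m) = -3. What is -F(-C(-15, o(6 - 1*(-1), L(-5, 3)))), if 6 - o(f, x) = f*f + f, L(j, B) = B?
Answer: 6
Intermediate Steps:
o(f, x) = 6 - f - f² (o(f, x) = 6 - (f*f + f) = 6 - (f² + f) = 6 - (f + f²) = 6 + (-f - f²) = 6 - f - f²)
C(p, b) = 6 + 3*b
F(Z) = -6 (F(Z) = -3*(-3 + 5) = -3*2 = -6)
-F(-C(-15, o(6 - 1*(-1), L(-5, 3)))) = -1*(-6) = 6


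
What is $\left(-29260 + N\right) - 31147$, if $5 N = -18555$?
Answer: $-64118$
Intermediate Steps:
$N = -3711$ ($N = \frac{1}{5} \left(-18555\right) = -3711$)
$\left(-29260 + N\right) - 31147 = \left(-29260 - 3711\right) - 31147 = -32971 - 31147 = -64118$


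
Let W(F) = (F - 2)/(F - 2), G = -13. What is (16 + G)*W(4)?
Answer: 3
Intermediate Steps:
W(F) = 1 (W(F) = (-2 + F)/(-2 + F) = 1)
(16 + G)*W(4) = (16 - 13)*1 = 3*1 = 3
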